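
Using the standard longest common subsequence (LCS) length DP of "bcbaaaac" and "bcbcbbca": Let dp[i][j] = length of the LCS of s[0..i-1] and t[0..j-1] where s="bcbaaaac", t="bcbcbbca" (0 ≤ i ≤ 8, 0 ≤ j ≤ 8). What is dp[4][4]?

   ''  b  c  b  c  b  b  c  a
''  0  0  0  0  0  0  0  0  0
 b  0  1  1  1  1  1  1  1  1
 c  0  1  2  2  2  2  2  2  2
 b  0  1  2  3  3  3  3  3  3
 a  0  1  2  3  3  3  3  3  4
 a  0  1  2  3  3  3  3  3  4
 a  0  1  2  3  3  3  3  3  4
 a  0  1  2  3  3  3  3  3  4
 c  0  1  2  3  4  4  4  4  4

3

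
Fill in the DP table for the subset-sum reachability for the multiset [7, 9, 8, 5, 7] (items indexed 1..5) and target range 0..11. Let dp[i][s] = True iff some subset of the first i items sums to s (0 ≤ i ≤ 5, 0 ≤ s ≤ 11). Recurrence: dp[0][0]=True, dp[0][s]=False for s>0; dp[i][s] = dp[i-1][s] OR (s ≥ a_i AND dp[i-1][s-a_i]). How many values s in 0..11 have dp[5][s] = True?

i\s   0   1   2   3   4   5   6   7   8   9  10  11
  0   T   F   F   F   F   F   F   F   F   F   F   F
  1   T   F   F   F   F   F   F   T   F   F   F   F
  2   T   F   F   F   F   F   F   T   F   T   F   F
  3   T   F   F   F   F   F   F   T   T   T   F   F
  4   T   F   F   F   F   T   F   T   T   T   F   F
  5   T   F   F   F   F   T   F   T   T   T   F   F

5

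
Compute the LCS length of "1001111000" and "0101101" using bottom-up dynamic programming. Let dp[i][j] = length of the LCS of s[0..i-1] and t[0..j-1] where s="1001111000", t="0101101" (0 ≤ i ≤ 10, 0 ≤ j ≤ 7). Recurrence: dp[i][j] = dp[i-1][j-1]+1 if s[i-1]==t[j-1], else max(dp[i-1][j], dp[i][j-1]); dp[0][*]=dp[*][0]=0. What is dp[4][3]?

   ''  0  1  0  1  1  0  1
''  0  0  0  0  0  0  0  0
 1  0  0  1  1  1  1  1  1
 0  0  1  1  2  2  2  2  2
 0  0  1  1  2  2  2  3  3
 1  0  1  2  2  3  3  3  4
 1  0  1  2  2  3  4  4  4
 1  0  1  2  2  3  4  4  5
 1  0  1  2  2  3  4  4  5
 0  0  1  2  3  3  4  5  5
 0  0  1  2  3  3  4  5  5
 0  0  1  2  3  3  4  5  5

2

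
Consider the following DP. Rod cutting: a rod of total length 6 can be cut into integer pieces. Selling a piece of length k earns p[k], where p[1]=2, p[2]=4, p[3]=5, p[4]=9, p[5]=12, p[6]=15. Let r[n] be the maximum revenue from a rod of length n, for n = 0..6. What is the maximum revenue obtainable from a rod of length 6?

15

   n    0    1    2    3    4    5    6
r[n]    0    2    4    6    9   12   15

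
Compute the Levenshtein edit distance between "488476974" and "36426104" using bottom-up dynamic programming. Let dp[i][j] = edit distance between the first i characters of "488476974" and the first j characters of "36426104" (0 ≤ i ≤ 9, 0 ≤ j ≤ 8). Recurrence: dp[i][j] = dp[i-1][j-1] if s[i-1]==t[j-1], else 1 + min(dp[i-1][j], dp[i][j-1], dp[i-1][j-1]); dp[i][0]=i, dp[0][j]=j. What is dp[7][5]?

5

   ''  3  6  4  2  6  1  0  4
''  0  1  2  3  4  5  6  7  8
 4  1  1  2  2  3  4  5  6  7
 8  2  2  2  3  3  4  5  6  7
 8  3  3  3  3  4  4  5  6  7
 4  4  4  4  3  4  5  5  6  6
 7  5  5  5  4  4  5  6  6  7
 6  6  6  5  5  5  4  5  6  7
 9  7  7  6  6  6  5  5  6  7
 7  8  8  7  7  7  6  6  6  7
 4  9  9  8  7  8  7  7  7  6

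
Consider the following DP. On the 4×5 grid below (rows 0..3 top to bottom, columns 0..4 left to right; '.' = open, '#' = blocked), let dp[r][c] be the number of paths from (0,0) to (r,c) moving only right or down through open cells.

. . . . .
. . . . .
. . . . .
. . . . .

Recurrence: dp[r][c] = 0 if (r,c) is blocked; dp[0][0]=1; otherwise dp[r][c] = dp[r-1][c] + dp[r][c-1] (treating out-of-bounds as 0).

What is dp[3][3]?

r\c   0   1   2   3   4
  0   1   1   1   1   1
  1   1   2   3   4   5
  2   1   3   6  10  15
  3   1   4  10  20  35

20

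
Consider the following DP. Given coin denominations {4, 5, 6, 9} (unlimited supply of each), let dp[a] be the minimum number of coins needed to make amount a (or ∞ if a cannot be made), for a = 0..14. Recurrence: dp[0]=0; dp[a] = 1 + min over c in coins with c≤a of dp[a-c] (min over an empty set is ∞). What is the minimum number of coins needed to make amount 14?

 a  0  1  2  3  4  5  6  7  8  9 10 11 12 13 14
dp  0  -  -  -  1  1  1  -  2  1  2  2  2  2  2
(- denotes ∞ / unreachable)

2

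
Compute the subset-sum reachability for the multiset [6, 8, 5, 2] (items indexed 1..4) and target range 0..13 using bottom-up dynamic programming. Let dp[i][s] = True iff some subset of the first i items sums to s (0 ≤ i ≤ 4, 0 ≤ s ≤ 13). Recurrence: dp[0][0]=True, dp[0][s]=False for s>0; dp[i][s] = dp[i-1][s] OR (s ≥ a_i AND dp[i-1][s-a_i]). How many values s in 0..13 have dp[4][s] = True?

i\s   0   1   2   3   4   5   6   7   8   9  10  11  12  13
  0   T   F   F   F   F   F   F   F   F   F   F   F   F   F
  1   T   F   F   F   F   F   T   F   F   F   F   F   F   F
  2   T   F   F   F   F   F   T   F   T   F   F   F   F   F
  3   T   F   F   F   F   T   T   F   T   F   F   T   F   T
  4   T   F   T   F   F   T   T   T   T   F   T   T   F   T

9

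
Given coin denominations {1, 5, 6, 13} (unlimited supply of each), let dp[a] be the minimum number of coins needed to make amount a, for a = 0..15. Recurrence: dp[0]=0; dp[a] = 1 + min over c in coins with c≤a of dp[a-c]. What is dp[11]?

2

 a  0  1  2  3  4  5  6  7  8  9 10 11 12 13 14 15
dp  0  1  2  3  4  1  1  2  3  4  2  2  2  1  2  3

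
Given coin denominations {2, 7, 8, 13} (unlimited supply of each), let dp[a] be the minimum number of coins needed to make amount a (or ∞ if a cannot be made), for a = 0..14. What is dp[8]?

 a  0  1  2  3  4  5  6  7  8  9 10 11 12 13 14
dp  0  -  1  -  2  -  3  1  1  2  2  3  3  1  2
(- denotes ∞ / unreachable)

1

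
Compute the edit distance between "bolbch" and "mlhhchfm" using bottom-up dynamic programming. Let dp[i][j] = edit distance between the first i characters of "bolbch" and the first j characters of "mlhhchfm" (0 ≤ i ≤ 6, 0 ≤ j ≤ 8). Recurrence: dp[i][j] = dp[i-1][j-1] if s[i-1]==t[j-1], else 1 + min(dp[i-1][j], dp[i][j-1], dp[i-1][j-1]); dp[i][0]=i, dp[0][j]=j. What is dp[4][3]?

   ''  m  l  h  h  c  h  f  m
''  0  1  2  3  4  5  6  7  8
 b  1  1  2  3  4  5  6  7  8
 o  2  2  2  3  4  5  6  7  8
 l  3  3  2  3  4  5  6  7  8
 b  4  4  3  3  4  5  6  7  8
 c  5  5  4  4  4  4  5  6  7
 h  6  6  5  4  4  5  4  5  6

3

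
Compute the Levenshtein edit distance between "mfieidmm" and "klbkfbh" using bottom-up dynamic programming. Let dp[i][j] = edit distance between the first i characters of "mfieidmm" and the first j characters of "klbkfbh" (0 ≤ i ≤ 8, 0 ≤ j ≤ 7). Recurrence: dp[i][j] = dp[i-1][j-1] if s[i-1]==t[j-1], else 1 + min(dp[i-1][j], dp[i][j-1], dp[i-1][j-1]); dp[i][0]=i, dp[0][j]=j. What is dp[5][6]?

6

   ''  k  l  b  k  f  b  h
''  0  1  2  3  4  5  6  7
 m  1  1  2  3  4  5  6  7
 f  2  2  2  3  4  4  5  6
 i  3  3  3  3  4  5  5  6
 e  4  4  4  4  4  5  6  6
 i  5  5  5  5  5  5  6  7
 d  6  6  6  6  6  6  6  7
 m  7  7  7  7  7  7  7  7
 m  8  8  8  8  8  8  8  8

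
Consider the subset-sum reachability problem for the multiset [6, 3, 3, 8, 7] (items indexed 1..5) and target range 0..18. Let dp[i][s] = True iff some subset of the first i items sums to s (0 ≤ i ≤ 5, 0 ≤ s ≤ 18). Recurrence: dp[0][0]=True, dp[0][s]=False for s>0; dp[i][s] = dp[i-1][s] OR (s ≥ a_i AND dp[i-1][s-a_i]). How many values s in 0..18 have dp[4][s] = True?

9

i\s   0   1   2   3   4   5   6   7   8   9  10  11  12  13  14  15  16  17  18
  0   T   F   F   F   F   F   F   F   F   F   F   F   F   F   F   F   F   F   F
  1   T   F   F   F   F   F   T   F   F   F   F   F   F   F   F   F   F   F   F
  2   T   F   F   T   F   F   T   F   F   T   F   F   F   F   F   F   F   F   F
  3   T   F   F   T   F   F   T   F   F   T   F   F   T   F   F   F   F   F   F
  4   T   F   F   T   F   F   T   F   T   T   F   T   T   F   T   F   F   T   F
  5   T   F   F   T   F   F   T   T   T   T   T   T   T   T   T   T   T   T   T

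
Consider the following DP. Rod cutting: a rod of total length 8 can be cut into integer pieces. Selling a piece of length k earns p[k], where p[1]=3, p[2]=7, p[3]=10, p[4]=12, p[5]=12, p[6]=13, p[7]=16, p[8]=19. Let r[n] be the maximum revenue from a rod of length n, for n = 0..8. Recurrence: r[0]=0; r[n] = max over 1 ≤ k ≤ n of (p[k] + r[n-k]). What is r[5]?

   n    0    1    2    3    4    5    6    7    8
r[n]    0    3    7   10   14   17   21   24   28

17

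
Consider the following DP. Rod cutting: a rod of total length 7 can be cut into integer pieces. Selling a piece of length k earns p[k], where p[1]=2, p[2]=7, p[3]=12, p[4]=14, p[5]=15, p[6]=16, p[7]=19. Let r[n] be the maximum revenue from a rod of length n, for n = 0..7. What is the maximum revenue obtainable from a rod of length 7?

   n    0    1    2    3    4    5    6    7
r[n]    0    2    7   12   14   19   24   26

26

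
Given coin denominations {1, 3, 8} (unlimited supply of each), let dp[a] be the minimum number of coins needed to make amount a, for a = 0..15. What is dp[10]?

3

 a  0  1  2  3  4  5  6  7  8  9 10 11 12 13 14 15
dp  0  1  2  1  2  3  2  3  1  2  3  2  3  4  3  4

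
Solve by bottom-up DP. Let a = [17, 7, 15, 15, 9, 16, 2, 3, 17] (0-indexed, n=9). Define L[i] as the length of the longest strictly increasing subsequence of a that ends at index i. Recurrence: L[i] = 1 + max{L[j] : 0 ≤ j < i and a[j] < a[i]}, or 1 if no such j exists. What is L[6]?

   i    0    1    2    3    4    5    6    7    8
a[i]   17    7   15   15    9   16    2    3   17
L[i]    1    1    2    2    2    3    1    2    4

1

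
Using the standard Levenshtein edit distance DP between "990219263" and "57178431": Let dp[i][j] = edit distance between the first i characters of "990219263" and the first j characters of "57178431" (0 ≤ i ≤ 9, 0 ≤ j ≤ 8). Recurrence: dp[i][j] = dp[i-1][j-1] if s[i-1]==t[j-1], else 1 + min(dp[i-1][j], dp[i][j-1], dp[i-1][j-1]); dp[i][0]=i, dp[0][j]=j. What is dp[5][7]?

   ''  5  7  1  7  8  4  3  1
''  0  1  2  3  4  5  6  7  8
 9  1  1  2  3  4  5  6  7  8
 9  2  2  2  3  4  5  6  7  8
 0  3  3  3  3  4  5  6  7  8
 2  4  4  4  4  4  5  6  7  8
 1  5  5  5  4  5  5  6  7  7
 9  6  6  6  5  5  6  6  7  8
 2  7  7  7  6  6  6  7  7  8
 6  8  8  8  7  7  7  7  8  8
 3  9  9  9  8  8  8  8  7  8

7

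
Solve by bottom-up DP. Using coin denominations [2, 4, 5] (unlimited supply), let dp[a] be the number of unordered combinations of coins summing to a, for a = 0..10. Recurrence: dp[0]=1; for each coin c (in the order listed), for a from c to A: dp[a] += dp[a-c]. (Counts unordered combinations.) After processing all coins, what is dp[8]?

3

after  coin     0     1     2     3     4     5     6     7     8     9    10
          2     1     0     1     0     1     0     1     0     1     0     1
          4     1     0     1     0     2     0     2     0     3     0     3
          5     1     0     1     0     2     1     2     1     3     2     4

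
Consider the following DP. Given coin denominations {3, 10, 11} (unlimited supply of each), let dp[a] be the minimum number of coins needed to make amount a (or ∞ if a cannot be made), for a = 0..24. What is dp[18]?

6

 a  0  1  2  3  4  5  6  7  8  9 10 11 12 13 14 15 16 17 18 19 20 21 22 23 24
dp  0  -  -  1  -  -  2  -  -  3  1  1  4  2  2  5  3  3  6  4  2  2  2  3  3
(- denotes ∞ / unreachable)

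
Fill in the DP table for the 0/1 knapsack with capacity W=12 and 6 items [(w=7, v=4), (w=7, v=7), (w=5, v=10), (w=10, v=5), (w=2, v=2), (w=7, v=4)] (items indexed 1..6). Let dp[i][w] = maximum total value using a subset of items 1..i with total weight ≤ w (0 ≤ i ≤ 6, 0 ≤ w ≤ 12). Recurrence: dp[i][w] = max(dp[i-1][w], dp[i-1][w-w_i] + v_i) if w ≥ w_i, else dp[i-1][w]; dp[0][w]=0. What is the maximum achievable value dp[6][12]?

i\w   0   1   2   3   4   5   6   7   8   9  10  11  12
  0   0   0   0   0   0   0   0   0   0   0   0   0   0
  1   0   0   0   0   0   0   0   4   4   4   4   4   4
  2   0   0   0   0   0   0   0   7   7   7   7   7   7
  3   0   0   0   0   0  10  10  10  10  10  10  10  17
  4   0   0   0   0   0  10  10  10  10  10  10  10  17
  5   0   0   2   2   2  10  10  12  12  12  12  12  17
  6   0   0   2   2   2  10  10  12  12  12  12  12  17

17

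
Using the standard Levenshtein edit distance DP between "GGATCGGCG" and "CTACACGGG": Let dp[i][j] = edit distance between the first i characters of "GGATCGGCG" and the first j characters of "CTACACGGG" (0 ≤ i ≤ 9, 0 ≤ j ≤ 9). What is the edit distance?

5

   ''  C  T  A  C  A  C  G  G  G
''  0  1  2  3  4  5  6  7  8  9
 G  1  1  2  3  4  5  6  6  7  8
 G  2  2  2  3  4  5  6  6  6  7
 A  3  3  3  2  3  4  5  6  7  7
 T  4  4  3  3  3  4  5  6  7  8
 C  5  4  4  4  3  4  4  5  6  7
 G  6  5  5  5  4  4  5  4  5  6
 G  7  6  6  6  5  5  5  5  4  5
 C  8  7  7  7  6  6  5  6  5  5
 G  9  8  8  8  7  7  6  5  6  5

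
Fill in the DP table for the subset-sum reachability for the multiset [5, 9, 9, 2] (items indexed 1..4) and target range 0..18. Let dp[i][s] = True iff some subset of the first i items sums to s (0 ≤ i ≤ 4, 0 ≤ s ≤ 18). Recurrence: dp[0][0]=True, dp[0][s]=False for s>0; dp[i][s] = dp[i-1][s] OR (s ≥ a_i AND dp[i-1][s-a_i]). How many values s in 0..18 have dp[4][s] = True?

i\s   0   1   2   3   4   5   6   7   8   9  10  11  12  13  14  15  16  17  18
  0   T   F   F   F   F   F   F   F   F   F   F   F   F   F   F   F   F   F   F
  1   T   F   F   F   F   T   F   F   F   F   F   F   F   F   F   F   F   F   F
  2   T   F   F   F   F   T   F   F   F   T   F   F   F   F   T   F   F   F   F
  3   T   F   F   F   F   T   F   F   F   T   F   F   F   F   T   F   F   F   T
  4   T   F   T   F   F   T   F   T   F   T   F   T   F   F   T   F   T   F   T

9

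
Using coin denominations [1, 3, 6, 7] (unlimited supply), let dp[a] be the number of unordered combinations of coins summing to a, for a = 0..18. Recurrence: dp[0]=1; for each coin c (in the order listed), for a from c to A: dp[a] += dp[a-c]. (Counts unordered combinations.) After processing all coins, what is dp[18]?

24

after  coin     0     1     2     3     4     5     6     7     8     9    10    11    12    13    14    15    16    17    18
          1     1     1     1     1     1     1     1     1     1     1     1     1     1     1     1     1     1     1     1
          3     1     1     1     2     2     2     3     3     3     4     4     4     5     5     5     6     6     6     7
          6     1     1     1     2     2     2     4     4     4     6     6     6     9     9     9    12    12    12    16
          7     1     1     1     2     2     2     4     5     5     7     8     8    11    13    14    17    19    20    24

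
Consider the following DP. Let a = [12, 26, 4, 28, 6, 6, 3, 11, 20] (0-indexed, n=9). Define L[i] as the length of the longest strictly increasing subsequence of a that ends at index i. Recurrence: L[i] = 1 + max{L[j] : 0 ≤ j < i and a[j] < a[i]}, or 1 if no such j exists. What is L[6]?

   i    0    1    2    3    4    5    6    7    8
a[i]   12   26    4   28    6    6    3   11   20
L[i]    1    2    1    3    2    2    1    3    4

1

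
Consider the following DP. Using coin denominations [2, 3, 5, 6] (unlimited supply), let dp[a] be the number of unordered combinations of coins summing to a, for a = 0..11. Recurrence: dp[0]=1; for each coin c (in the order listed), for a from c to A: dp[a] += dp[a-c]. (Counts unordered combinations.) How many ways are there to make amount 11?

after  coin     0     1     2     3     4     5     6     7     8     9    10    11
          2     1     0     1     0     1     0     1     0     1     0     1     0
          3     1     0     1     1     1     1     2     1     2     2     2     2
          5     1     0     1     1     1     2     2     2     3     3     4     4
          6     1     0     1     1     1     2     3     2     4     4     5     6

6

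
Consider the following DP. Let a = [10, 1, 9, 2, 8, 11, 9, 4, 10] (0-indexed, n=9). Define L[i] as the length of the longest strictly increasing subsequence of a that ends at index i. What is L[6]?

4

   i    0    1    2    3    4    5    6    7    8
a[i]   10    1    9    2    8   11    9    4   10
L[i]    1    1    2    2    3    4    4    3    5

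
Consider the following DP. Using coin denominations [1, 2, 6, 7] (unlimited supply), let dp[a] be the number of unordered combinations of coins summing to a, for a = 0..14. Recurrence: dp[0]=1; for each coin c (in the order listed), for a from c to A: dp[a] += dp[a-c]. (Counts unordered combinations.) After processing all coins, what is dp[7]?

after  coin     0     1     2     3     4     5     6     7     8     9    10    11    12    13    14
          1     1     1     1     1     1     1     1     1     1     1     1     1     1     1     1
          2     1     1     2     2     3     3     4     4     5     5     6     6     7     7     8
          6     1     1     2     2     3     3     5     5     7     7     9     9    12    12    15
          7     1     1     2     2     3     3     5     6     8     9    11    12    15    17    21

6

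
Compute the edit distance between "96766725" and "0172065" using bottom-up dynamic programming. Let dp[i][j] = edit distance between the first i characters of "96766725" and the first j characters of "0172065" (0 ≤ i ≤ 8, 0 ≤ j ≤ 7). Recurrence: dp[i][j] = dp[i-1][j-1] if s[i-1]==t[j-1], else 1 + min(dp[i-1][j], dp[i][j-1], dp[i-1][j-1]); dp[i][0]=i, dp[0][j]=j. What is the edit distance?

   ''  0  1  7  2  0  6  5
''  0  1  2  3  4  5  6  7
 9  1  1  2  3  4  5  6  7
 6  2  2  2  3  4  5  5  6
 7  3  3  3  2  3  4  5  6
 6  4  4  4  3  3  4  4  5
 6  5  5  5  4  4  4  4  5
 7  6  6  6  5  5  5  5  5
 2  7  7  7  6  5  6  6  6
 5  8  8  8  7  6  6  7  6

6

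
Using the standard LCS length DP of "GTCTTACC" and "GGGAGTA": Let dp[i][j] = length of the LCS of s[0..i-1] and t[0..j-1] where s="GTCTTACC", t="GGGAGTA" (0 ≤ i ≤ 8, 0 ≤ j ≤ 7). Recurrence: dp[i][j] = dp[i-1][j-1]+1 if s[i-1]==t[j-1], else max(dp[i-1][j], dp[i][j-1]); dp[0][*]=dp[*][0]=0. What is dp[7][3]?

   ''  G  G  G  A  G  T  A
''  0  0  0  0  0  0  0  0
 G  0  1  1  1  1  1  1  1
 T  0  1  1  1  1  1  2  2
 C  0  1  1  1  1  1  2  2
 T  0  1  1  1  1  1  2  2
 T  0  1  1  1  1  1  2  2
 A  0  1  1  1  2  2  2  3
 C  0  1  1  1  2  2  2  3
 C  0  1  1  1  2  2  2  3

1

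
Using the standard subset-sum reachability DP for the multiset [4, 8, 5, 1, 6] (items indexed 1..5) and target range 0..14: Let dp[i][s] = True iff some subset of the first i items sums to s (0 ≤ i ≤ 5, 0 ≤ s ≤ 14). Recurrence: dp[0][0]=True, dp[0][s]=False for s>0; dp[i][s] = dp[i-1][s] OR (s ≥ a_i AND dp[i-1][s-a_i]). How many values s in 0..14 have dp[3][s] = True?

7

i\s   0   1   2   3   4   5   6   7   8   9  10  11  12  13  14
  0   T   F   F   F   F   F   F   F   F   F   F   F   F   F   F
  1   T   F   F   F   T   F   F   F   F   F   F   F   F   F   F
  2   T   F   F   F   T   F   F   F   T   F   F   F   T   F   F
  3   T   F   F   F   T   T   F   F   T   T   F   F   T   T   F
  4   T   T   F   F   T   T   T   F   T   T   T   F   T   T   T
  5   T   T   F   F   T   T   T   T   T   T   T   T   T   T   T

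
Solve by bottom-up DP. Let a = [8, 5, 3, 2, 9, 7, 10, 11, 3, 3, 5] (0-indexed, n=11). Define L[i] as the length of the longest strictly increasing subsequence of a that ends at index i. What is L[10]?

   i    0    1    2    3    4    5    6    7    8    9   10
a[i]    8    5    3    2    9    7   10   11    3    3    5
L[i]    1    1    1    1    2    2    3    4    2    2    3

3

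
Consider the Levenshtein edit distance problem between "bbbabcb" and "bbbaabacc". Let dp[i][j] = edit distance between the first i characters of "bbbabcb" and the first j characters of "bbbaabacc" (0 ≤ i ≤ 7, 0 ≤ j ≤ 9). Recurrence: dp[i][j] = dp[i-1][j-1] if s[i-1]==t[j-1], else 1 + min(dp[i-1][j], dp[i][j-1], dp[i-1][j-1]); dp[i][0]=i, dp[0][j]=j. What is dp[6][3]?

   ''  b  b  b  a  a  b  a  c  c
''  0  1  2  3  4  5  6  7  8  9
 b  1  0  1  2  3  4  5  6  7  8
 b  2  1  0  1  2  3  4  5  6  7
 b  3  2  1  0  1  2  3  4  5  6
 a  4  3  2  1  0  1  2  3  4  5
 b  5  4  3  2  1  1  1  2  3  4
 c  6  5  4  3  2  2  2  2  2  3
 b  7  6  5  4  3  3  2  3  3  3

3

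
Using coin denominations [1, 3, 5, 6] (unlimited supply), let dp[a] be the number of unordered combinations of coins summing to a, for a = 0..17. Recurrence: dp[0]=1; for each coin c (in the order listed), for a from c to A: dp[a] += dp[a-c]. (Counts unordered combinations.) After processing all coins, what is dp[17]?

after  coin     0     1     2     3     4     5     6     7     8     9    10    11    12    13    14    15    16    17
          1     1     1     1     1     1     1     1     1     1     1     1     1     1     1     1     1     1     1
          3     1     1     1     2     2     2     3     3     3     4     4     4     5     5     5     6     6     6
          5     1     1     1     2     2     3     4     4     5     6     7     8     9    10    11    13    14    15
          6     1     1     1     2     2     3     5     5     6     8     9    11    14    15    17    21    23    26

26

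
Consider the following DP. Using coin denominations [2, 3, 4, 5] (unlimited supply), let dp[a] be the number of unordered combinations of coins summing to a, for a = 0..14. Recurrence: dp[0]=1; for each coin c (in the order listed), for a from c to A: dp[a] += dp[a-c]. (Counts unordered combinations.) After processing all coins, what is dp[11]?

after  coin     0     1     2     3     4     5     6     7     8     9    10    11    12    13    14
          2     1     0     1     0     1     0     1     0     1     0     1     0     1     0     1
          3     1     0     1     1     1     1     2     1     2     2     2     2     3     2     3
          4     1     0     1     1     2     1     3     2     4     3     5     4     7     5     8
          5     1     0     1     1     2     2     3     3     5     5     7     7    10    10    13

7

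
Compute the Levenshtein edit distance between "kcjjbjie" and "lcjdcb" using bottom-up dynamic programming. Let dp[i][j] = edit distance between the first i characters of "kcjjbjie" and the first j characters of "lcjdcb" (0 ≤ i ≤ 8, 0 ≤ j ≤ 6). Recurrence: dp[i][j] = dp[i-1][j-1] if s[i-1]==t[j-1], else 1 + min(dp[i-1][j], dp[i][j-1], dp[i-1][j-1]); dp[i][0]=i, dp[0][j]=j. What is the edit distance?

   ''  l  c  j  d  c  b
''  0  1  2  3  4  5  6
 k  1  1  2  3  4  5  6
 c  2  2  1  2  3  4  5
 j  3  3  2  1  2  3  4
 j  4  4  3  2  2  3  4
 b  5  5  4  3  3  3  3
 j  6  6  5  4  4  4  4
 i  7  7  6  5  5  5  5
 e  8  8  7  6  6  6  6

6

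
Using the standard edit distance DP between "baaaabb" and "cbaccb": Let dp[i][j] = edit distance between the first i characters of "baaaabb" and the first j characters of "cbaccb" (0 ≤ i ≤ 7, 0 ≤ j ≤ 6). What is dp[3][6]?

4

   ''  c  b  a  c  c  b
''  0  1  2  3  4  5  6
 b  1  1  1  2  3  4  5
 a  2  2  2  1  2  3  4
 a  3  3  3  2  2  3  4
 a  4  4  4  3  3  3  4
 a  5  5  5  4  4  4  4
 b  6  6  5  5  5  5  4
 b  7  7  6  6  6  6  5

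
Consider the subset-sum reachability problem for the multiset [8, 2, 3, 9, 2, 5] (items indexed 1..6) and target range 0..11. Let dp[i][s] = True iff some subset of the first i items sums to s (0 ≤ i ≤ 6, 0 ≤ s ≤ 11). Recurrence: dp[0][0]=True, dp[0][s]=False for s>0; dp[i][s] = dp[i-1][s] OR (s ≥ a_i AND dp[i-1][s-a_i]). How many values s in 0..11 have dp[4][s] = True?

i\s   0   1   2   3   4   5   6   7   8   9  10  11
  0   T   F   F   F   F   F   F   F   F   F   F   F
  1   T   F   F   F   F   F   F   F   T   F   F   F
  2   T   F   T   F   F   F   F   F   T   F   T   F
  3   T   F   T   T   F   T   F   F   T   F   T   T
  4   T   F   T   T   F   T   F   F   T   T   T   T
  5   T   F   T   T   T   T   F   T   T   T   T   T
  6   T   F   T   T   T   T   F   T   T   T   T   T

8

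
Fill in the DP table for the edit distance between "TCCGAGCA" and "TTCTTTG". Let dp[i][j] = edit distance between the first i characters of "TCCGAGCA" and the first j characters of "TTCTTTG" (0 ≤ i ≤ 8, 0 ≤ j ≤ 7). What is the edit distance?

   ''  T  T  C  T  T  T  G
''  0  1  2  3  4  5  6  7
 T  1  0  1  2  3  4  5  6
 C  2  1  1  1  2  3  4  5
 C  3  2  2  1  2  3  4  5
 G  4  3  3  2  2  3  4  4
 A  5  4  4  3  3  3  4  5
 G  6  5  5  4  4  4  4  4
 C  7  6  6  5  5  5  5  5
 A  8  7  7  6  6  6  6  6

6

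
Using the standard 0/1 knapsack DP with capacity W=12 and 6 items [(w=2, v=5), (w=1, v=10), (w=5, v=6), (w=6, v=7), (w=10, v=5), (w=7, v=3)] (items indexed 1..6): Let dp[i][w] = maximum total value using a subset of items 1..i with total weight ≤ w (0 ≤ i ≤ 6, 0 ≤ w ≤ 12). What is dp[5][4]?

i\w   0   1   2   3   4   5   6   7   8   9  10  11  12
  0   0   0   0   0   0   0   0   0   0   0   0   0   0
  1   0   0   5   5   5   5   5   5   5   5   5   5   5
  2   0  10  10  15  15  15  15  15  15  15  15  15  15
  3   0  10  10  15  15  15  16  16  21  21  21  21  21
  4   0  10  10  15  15  15  16  17  21  22  22  22  23
  5   0  10  10  15  15  15  16  17  21  22  22  22  23
  6   0  10  10  15  15  15  16  17  21  22  22  22  23

15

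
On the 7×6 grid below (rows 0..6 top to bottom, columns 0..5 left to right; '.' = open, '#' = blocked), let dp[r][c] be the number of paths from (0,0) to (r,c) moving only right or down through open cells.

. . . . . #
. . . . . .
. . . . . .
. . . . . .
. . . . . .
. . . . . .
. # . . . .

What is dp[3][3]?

20

r\c   0   1   2   3   4   5
  0   1   1   1   1   1   0
  1   1   2   3   4   5   5
  2   1   3   6  10  15  20
  3   1   4  10  20  35  55
  4   1   5  15  35  70 125
  5   1   6  21  56 126 251
  6   1   0  21  77 203 454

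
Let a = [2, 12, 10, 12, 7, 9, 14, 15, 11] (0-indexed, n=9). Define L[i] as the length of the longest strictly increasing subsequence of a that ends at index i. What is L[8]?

   i    0    1    2    3    4    5    6    7    8
a[i]    2   12   10   12    7    9   14   15   11
L[i]    1    2    2    3    2    3    4    5    4

4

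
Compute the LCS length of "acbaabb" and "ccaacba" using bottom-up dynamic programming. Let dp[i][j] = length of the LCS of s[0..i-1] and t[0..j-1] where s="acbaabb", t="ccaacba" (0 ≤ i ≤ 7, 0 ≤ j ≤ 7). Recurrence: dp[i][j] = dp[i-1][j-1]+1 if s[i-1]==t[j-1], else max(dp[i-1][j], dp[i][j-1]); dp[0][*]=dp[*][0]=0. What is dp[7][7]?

   ''  c  c  a  a  c  b  a
''  0  0  0  0  0  0  0  0
 a  0  0  0  1  1  1  1  1
 c  0  1  1  1  1  2  2  2
 b  0  1  1  1  1  2  3  3
 a  0  1  1  2  2  2  3  4
 a  0  1  1  2  3  3  3  4
 b  0  1  1  2  3  3  4  4
 b  0  1  1  2  3  3  4  4

4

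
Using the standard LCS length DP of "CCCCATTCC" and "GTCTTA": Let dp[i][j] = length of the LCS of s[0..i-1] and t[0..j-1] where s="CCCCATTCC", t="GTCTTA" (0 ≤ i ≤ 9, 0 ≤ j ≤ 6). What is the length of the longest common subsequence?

   ''  G  T  C  T  T  A
''  0  0  0  0  0  0  0
 C  0  0  0  1  1  1  1
 C  0  0  0  1  1  1  1
 C  0  0  0  1  1  1  1
 C  0  0  0  1  1  1  1
 A  0  0  0  1  1  1  2
 T  0  0  1  1  2  2  2
 T  0  0  1  1  2  3  3
 C  0  0  1  2  2  3  3
 C  0  0  1  2  2  3  3

3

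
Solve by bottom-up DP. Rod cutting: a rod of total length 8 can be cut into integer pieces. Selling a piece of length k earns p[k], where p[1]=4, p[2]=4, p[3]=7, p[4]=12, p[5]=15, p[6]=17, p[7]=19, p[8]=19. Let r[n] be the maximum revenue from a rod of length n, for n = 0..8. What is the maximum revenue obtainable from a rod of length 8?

32

   n    0    1    2    3    4    5    6    7    8
r[n]    0    4    8   12   16   20   24   28   32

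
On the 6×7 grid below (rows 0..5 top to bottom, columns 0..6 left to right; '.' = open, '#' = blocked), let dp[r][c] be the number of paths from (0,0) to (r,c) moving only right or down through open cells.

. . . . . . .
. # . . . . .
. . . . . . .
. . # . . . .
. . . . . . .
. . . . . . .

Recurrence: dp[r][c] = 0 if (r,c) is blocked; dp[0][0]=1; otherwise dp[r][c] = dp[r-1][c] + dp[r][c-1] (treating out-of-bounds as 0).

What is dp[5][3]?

r\c   0   1   2   3   4   5   6
  0   1   1   1   1   1   1   1
  1   1   0   1   2   3   4   5
  2   1   1   2   4   7  11  16
  3   1   2   0   4  11  22  38
  4   1   3   3   7  18  40  78
  5   1   4   7  14  32  72 150

14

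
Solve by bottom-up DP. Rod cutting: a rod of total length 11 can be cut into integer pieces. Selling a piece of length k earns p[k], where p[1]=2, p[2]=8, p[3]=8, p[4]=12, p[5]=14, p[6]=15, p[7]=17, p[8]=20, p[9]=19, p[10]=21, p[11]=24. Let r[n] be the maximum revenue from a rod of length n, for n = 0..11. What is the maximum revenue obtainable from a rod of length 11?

   n    0    1    2    3    4    5    6    7    8    9   10   11
r[n]    0    2    8   10   16   18   24   26   32   34   40   42

42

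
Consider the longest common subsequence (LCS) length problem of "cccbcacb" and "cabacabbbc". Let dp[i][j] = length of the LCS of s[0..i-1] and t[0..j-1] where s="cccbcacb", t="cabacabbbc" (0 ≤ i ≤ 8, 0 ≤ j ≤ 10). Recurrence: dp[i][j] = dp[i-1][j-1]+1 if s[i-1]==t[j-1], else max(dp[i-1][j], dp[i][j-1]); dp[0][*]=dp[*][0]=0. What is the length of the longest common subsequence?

   ''  c  a  b  a  c  a  b  b  b  c
''  0  0  0  0  0  0  0  0  0  0  0
 c  0  1  1  1  1  1  1  1  1  1  1
 c  0  1  1  1  1  2  2  2  2  2  2
 c  0  1  1  1  1  2  2  2  2  2  3
 b  0  1  1  2  2  2  2  3  3  3  3
 c  0  1  1  2  2  3  3  3  3  3  4
 a  0  1  2  2  3  3  4  4  4  4  4
 c  0  1  2  2  3  4  4  4  4  4  5
 b  0  1  2  3  3  4  4  5  5  5  5

5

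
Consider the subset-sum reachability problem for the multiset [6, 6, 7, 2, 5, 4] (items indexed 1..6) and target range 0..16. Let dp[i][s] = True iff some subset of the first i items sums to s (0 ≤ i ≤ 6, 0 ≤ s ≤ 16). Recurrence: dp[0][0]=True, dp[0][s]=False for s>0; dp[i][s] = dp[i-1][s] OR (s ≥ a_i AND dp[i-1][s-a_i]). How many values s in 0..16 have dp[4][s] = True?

i\s   0   1   2   3   4   5   6   7   8   9  10  11  12  13  14  15  16
  0   T   F   F   F   F   F   F   F   F   F   F   F   F   F   F   F   F
  1   T   F   F   F   F   F   T   F   F   F   F   F   F   F   F   F   F
  2   T   F   F   F   F   F   T   F   F   F   F   F   T   F   F   F   F
  3   T   F   F   F   F   F   T   T   F   F   F   F   T   T   F   F   F
  4   T   F   T   F   F   F   T   T   T   T   F   F   T   T   T   T   F
  5   T   F   T   F   F   T   T   T   T   T   F   T   T   T   T   T   F
  6   T   F   T   F   T   T   T   T   T   T   T   T   T   T   T   T   T

10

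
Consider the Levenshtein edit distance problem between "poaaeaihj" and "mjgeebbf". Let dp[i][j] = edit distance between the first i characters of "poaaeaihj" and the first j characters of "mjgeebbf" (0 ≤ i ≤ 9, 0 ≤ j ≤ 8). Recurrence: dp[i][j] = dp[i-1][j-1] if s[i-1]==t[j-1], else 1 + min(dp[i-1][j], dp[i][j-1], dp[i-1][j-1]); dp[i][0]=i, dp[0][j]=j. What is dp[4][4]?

4

   ''  m  j  g  e  e  b  b  f
''  0  1  2  3  4  5  6  7  8
 p  1  1  2  3  4  5  6  7  8
 o  2  2  2  3  4  5  6  7  8
 a  3  3  3  3  4  5  6  7  8
 a  4  4  4  4  4  5  6  7  8
 e  5  5  5  5  4  4  5  6  7
 a  6  6  6  6  5  5  5  6  7
 i  7  7  7  7  6  6  6  6  7
 h  8  8  8  8  7  7  7  7  7
 j  9  9  8  9  8  8  8  8  8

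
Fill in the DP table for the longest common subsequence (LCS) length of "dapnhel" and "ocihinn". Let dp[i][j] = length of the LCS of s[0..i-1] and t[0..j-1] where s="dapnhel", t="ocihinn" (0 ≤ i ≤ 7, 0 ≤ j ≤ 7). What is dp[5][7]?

   ''  o  c  i  h  i  n  n
''  0  0  0  0  0  0  0  0
 d  0  0  0  0  0  0  0  0
 a  0  0  0  0  0  0  0  0
 p  0  0  0  0  0  0  0  0
 n  0  0  0  0  0  0  1  1
 h  0  0  0  0  1  1  1  1
 e  0  0  0  0  1  1  1  1
 l  0  0  0  0  1  1  1  1

1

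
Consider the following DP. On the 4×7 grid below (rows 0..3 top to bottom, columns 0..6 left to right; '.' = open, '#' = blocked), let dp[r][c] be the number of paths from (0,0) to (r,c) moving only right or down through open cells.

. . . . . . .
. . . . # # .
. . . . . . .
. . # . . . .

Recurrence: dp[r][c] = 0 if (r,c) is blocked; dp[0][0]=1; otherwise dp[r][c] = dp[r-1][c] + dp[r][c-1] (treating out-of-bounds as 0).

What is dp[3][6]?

41

r\c   0   1   2   3   4   5   6
  0   1   1   1   1   1   1   1
  1   1   2   3   4   0   0   1
  2   1   3   6  10  10  10  11
  3   1   4   0  10  20  30  41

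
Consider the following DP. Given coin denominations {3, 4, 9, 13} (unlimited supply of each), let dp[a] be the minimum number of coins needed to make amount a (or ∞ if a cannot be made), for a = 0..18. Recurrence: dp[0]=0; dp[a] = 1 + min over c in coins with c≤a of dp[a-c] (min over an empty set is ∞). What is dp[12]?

 a  0  1  2  3  4  5  6  7  8  9 10 11 12 13 14 15 16 17 18
dp  0  -  -  1  1  -  2  2  2  1  3  3  2  1  4  3  2  2  2
(- denotes ∞ / unreachable)

2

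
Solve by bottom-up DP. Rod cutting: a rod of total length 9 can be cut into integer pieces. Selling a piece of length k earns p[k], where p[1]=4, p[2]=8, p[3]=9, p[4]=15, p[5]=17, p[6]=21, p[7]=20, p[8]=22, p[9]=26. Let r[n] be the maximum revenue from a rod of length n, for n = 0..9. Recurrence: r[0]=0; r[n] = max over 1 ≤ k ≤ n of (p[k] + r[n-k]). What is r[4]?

   n    0    1    2    3    4    5    6    7    8    9
r[n]    0    4    8   12   16   20   24   28   32   36

16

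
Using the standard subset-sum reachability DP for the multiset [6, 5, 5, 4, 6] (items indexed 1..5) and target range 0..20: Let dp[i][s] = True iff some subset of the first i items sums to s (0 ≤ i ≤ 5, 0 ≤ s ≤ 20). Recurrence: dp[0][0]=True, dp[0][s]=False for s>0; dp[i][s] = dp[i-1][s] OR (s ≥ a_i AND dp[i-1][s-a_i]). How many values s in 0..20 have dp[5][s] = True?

13

i\s   0   1   2   3   4   5   6   7   8   9  10  11  12  13  14  15  16  17  18  19  20
  0   T   F   F   F   F   F   F   F   F   F   F   F   F   F   F   F   F   F   F   F   F
  1   T   F   F   F   F   F   T   F   F   F   F   F   F   F   F   F   F   F   F   F   F
  2   T   F   F   F   F   T   T   F   F   F   F   T   F   F   F   F   F   F   F   F   F
  3   T   F   F   F   F   T   T   F   F   F   T   T   F   F   F   F   T   F   F   F   F
  4   T   F   F   F   T   T   T   F   F   T   T   T   F   F   T   T   T   F   F   F   T
  5   T   F   F   F   T   T   T   F   F   T   T   T   T   F   T   T   T   T   F   F   T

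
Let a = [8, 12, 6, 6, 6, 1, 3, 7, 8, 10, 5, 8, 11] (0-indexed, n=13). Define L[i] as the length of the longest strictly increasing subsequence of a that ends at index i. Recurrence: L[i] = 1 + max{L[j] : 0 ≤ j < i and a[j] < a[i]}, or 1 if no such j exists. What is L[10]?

3

   i    0    1    2    3    4    5    6    7    8    9   10   11   12
a[i]    8   12    6    6    6    1    3    7    8   10    5    8   11
L[i]    1    2    1    1    1    1    2    3    4    5    3    4    6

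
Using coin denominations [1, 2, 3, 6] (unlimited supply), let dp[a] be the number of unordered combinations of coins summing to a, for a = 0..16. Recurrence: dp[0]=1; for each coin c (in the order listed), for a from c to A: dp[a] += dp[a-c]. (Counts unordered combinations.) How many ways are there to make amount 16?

after  coin     0     1     2     3     4     5     6     7     8     9    10    11    12    13    14    15    16
          1     1     1     1     1     1     1     1     1     1     1     1     1     1     1     1     1     1
          2     1     1     2     2     3     3     4     4     5     5     6     6     7     7     8     8     9
          3     1     1     2     3     4     5     7     8    10    12    14    16    19    21    24    27    30
          6     1     1     2     3     4     5     8     9    12    15    18    21    27    30    36    42    48

48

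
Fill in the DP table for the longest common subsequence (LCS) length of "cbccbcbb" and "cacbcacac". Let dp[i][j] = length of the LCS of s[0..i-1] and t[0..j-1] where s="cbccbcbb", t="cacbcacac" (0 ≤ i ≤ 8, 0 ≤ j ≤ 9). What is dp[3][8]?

3

   ''  c  a  c  b  c  a  c  a  c
''  0  0  0  0  0  0  0  0  0  0
 c  0  1  1  1  1  1  1  1  1  1
 b  0  1  1  1  2  2  2  2  2  2
 c  0  1  1  2  2  3  3  3  3  3
 c  0  1  1  2  2  3  3  4  4  4
 b  0  1  1  2  3  3  3  4  4  4
 c  0  1  1  2  3  4  4  4  4  5
 b  0  1  1  2  3  4  4  4  4  5
 b  0  1  1  2  3  4  4  4  4  5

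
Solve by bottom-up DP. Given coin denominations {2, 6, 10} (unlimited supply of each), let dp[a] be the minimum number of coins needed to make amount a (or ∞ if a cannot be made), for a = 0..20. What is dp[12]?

2

 a  0  1  2  3  4  5  6  7  8  9 10 11 12 13 14 15 16 17 18 19 20
dp  0  -  1  -  2  -  1  -  2  -  1  -  2  -  3  -  2  -  3  -  2
(- denotes ∞ / unreachable)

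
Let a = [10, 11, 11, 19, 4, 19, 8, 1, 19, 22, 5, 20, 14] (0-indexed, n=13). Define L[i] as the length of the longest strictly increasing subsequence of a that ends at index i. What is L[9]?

   i    0    1    2    3    4    5    6    7    8    9   10   11   12
a[i]   10   11   11   19    4   19    8    1   19   22    5   20   14
L[i]    1    2    2    3    1    3    2    1    3    4    2    4    3

4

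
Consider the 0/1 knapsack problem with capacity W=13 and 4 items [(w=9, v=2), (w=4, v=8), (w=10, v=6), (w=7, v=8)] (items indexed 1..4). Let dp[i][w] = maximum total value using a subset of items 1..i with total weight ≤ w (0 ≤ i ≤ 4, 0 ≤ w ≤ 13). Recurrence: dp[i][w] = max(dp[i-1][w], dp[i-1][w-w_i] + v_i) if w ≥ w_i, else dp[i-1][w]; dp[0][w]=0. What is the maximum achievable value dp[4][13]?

i\w   0   1   2   3   4   5   6   7   8   9  10  11  12  13
  0   0   0   0   0   0   0   0   0   0   0   0   0   0   0
  1   0   0   0   0   0   0   0   0   0   2   2   2   2   2
  2   0   0   0   0   8   8   8   8   8   8   8   8   8  10
  3   0   0   0   0   8   8   8   8   8   8   8   8   8  10
  4   0   0   0   0   8   8   8   8   8   8   8  16  16  16

16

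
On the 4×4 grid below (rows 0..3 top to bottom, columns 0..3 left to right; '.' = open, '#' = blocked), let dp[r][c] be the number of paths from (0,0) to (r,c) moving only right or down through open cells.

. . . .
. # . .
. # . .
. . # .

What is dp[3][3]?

3

r\c   0   1   2   3
  0   1   1   1   1
  1   1   0   1   2
  2   1   0   1   3
  3   1   1   0   3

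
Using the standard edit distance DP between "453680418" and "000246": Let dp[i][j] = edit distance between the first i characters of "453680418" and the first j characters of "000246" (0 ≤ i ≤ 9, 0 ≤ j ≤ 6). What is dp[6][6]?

   ''  0  0  0  2  4  6
''  0  1  2  3  4  5  6
 4  1  1  2  3  4  4  5
 5  2  2  2  3  4  5  5
 3  3  3  3  3  4  5  6
 6  4  4  4  4  4  5  5
 8  5  5  5  5  5  5  6
 0  6  5  5  5  6  6  6
 4  7  6  6  6  6  6  7
 1  8  7  7  7  7  7  7
 8  9  8  8  8  8  8  8

6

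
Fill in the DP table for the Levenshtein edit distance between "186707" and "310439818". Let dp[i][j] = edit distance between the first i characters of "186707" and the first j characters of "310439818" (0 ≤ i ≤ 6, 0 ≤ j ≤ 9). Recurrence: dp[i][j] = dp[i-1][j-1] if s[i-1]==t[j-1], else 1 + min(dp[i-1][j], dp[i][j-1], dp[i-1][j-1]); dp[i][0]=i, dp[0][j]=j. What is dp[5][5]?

5

   ''  3  1  0  4  3  9  8  1  8
''  0  1  2  3  4  5  6  7  8  9
 1  1  1  1  2  3  4  5  6  7  8
 8  2  2  2  2  3  4  5  5  6  7
 6  3  3  3  3  3  4  5  6  6  7
 7  4  4  4  4  4  4  5  6  7  7
 0  5  5  5  4  5  5  5  6  7  8
 7  6  6  6  5  5  6  6  6  7  8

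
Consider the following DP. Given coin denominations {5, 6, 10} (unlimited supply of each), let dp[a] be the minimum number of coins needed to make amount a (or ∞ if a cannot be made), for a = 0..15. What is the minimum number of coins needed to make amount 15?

2

 a  0  1  2  3  4  5  6  7  8  9 10 11 12 13 14 15
dp  0  -  -  -  -  1  1  -  -  -  1  2  2  -  -  2
(- denotes ∞ / unreachable)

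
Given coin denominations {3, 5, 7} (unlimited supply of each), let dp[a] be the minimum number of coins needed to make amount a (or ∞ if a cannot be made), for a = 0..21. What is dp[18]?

 a  0  1  2  3  4  5  6  7  8  9 10 11 12 13 14 15 16 17 18 19 20 21
dp  0  -  -  1  -  1  2  1  2  3  2  3  2  3  2  3  4  3  4  3  4  3
(- denotes ∞ / unreachable)

4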